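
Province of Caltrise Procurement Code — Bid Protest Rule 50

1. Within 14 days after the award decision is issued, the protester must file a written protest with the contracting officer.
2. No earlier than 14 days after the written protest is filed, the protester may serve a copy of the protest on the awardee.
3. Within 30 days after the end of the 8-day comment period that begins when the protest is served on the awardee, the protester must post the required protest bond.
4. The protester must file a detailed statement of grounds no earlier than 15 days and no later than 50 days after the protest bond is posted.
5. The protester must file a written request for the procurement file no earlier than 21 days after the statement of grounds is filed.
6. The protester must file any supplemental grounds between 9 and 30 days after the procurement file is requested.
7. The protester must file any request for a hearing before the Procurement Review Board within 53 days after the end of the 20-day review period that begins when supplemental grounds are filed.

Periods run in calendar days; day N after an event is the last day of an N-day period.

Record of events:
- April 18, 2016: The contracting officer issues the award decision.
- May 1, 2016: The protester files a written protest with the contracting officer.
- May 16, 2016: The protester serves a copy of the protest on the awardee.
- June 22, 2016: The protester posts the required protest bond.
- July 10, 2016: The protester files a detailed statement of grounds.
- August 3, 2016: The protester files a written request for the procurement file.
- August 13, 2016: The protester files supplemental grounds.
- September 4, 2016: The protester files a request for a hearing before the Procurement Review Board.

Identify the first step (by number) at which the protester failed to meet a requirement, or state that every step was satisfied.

None — every step was satisfied

(1) due by April 18, 2016 + 14 days = May 2, 2016; done May 1, 2016 — timely.
(2) permitted from May 1, 2016 + 14 days = May 15, 2016 onward; May 16, 2016 is on or after that date.
(3) due by May 24, 2016 + 30 days = June 23, 2016; completed June 22, 2016, before the deadline.
(4) the permitted window runs from June 22, 2016 + 15 = July 7, 2016 to June 22, 2016 + 50 = August 11, 2016; July 10, 2016 falls inside that range.
(5) permitted from July 10, 2016 + 21 days = July 31, 2016 onward; done August 3, 2016, after the minimum wait.
(6) the permitted window runs from August 3, 2016 + 9 = August 12, 2016 to August 3, 2016 + 30 = September 2, 2016; done August 13, 2016 — within the window.
(7) due by September 2, 2016 + 53 days = October 25, 2016; done September 4, 2016 — timely.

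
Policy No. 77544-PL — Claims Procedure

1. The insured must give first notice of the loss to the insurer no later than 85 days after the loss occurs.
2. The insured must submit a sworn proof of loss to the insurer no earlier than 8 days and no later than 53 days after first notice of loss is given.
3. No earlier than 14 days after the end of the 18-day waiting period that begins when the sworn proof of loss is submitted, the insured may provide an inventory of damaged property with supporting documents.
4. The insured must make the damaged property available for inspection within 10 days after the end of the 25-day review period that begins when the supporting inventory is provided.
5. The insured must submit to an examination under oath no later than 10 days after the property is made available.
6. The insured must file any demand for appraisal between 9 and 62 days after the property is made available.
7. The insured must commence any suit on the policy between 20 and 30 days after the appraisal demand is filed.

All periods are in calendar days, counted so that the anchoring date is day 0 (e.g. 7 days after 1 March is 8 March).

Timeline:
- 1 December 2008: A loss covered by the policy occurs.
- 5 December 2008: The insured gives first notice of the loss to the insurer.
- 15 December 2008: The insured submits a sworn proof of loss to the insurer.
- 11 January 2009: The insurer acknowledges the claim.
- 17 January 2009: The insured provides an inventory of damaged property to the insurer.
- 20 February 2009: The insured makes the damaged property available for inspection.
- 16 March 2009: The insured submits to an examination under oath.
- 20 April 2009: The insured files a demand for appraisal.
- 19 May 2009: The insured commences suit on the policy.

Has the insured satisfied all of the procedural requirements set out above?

No

(1) due by 1 December 2008 + 85 days = 24 February 2009; done 5 December 2008 — timely.
(2) the permitted window runs from 5 December 2008 + 8 = 13 December 2008 to 5 December 2008 + 53 = 27 January 2009; 15 December 2008 falls inside that range.
(3) permitted from 2 January 2009 + 14 days = 16 January 2009 onward; done 17 January 2009 — permitted.
(4) due by 11 February 2009 + 10 days = 21 February 2009; done 20 February 2009 — timely.
(5) due by 20 February 2009 + 10 days = 2 March 2009; done 16 March 2009 — 14 days late.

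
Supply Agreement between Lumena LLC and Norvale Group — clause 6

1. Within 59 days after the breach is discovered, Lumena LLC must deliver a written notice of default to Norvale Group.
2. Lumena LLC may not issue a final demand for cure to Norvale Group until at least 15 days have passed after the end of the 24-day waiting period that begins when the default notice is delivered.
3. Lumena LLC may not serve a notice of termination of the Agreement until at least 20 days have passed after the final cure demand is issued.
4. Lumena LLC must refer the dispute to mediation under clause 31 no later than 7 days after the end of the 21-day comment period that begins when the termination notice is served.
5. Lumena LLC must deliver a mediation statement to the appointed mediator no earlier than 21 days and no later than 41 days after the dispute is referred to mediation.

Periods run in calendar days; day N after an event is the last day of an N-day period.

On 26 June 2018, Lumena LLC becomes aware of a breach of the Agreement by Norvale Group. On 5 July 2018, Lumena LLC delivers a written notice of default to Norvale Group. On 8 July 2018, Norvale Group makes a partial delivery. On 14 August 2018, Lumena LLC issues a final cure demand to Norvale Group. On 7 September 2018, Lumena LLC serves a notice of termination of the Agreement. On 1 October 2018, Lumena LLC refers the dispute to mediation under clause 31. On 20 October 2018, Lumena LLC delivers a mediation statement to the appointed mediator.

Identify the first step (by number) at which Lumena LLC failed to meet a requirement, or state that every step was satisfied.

(1) due by 26 June 2018 + 59 days = 24 August 2018; done 5 July 2018 — timely.
(2) permitted from 29 July 2018 + 15 days = 13 August 2018 onward; done 14 August 2018, after the minimum wait.
(3) permitted from 14 August 2018 + 20 days = 3 September 2018 onward; done 7 September 2018, after the minimum wait.
(4) due by 28 September 2018 + 7 days = 5 October 2018; 1 October 2018 is within that limit.
(5) the permitted window runs from 1 October 2018 + 21 = 22 October 2018 to 1 October 2018 + 41 = 11 November 2018; 20 October 2018 is 2 days too early.
Later steps need not be reached.

Step 5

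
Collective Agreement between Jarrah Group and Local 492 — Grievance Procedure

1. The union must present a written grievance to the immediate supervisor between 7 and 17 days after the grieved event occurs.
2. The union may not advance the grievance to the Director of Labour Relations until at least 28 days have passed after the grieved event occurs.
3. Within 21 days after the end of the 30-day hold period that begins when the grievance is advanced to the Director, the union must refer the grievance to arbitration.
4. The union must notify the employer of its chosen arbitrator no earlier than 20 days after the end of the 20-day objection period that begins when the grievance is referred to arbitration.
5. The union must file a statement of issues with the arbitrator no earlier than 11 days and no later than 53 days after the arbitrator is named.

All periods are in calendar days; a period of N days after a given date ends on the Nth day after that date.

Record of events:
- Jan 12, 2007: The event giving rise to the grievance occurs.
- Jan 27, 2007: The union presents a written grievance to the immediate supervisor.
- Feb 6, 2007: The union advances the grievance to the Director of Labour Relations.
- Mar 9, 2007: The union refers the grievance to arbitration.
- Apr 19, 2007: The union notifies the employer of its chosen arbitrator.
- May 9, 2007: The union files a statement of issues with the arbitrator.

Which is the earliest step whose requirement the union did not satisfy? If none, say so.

Step 2

Step 1 — 7 and 17 days from Jan 12, 2007 (when the grieved event occurs) are Jan 19, 2007 and Jan 29, 2007 respectively; done Jan 27, 2007, which is between those dates.
Step 2 — must wait 28 days from Jan 12, 2007 (when the grieved event occurs), so not before Feb 9, 2007; acted on Feb 6, 2007, 3 days prematurely.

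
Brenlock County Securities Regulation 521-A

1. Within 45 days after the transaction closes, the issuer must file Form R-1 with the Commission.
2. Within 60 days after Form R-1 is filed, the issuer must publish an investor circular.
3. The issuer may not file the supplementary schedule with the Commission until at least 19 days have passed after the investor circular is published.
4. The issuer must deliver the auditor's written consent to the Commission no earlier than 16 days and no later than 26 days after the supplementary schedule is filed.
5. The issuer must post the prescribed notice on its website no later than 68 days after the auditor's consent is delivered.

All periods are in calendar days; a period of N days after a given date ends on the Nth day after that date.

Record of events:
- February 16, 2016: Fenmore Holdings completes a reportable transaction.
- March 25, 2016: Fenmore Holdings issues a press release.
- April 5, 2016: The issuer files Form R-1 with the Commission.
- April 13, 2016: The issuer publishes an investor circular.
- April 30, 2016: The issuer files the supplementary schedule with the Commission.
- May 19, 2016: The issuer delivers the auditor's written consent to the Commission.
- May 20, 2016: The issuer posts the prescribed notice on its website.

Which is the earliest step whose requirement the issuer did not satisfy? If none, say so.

Step 1

Step 1: 45 days after February 16, 2016 (when the transaction closes) is April 1, 2016; not done until April 5, 2016, 4 days after the deadline.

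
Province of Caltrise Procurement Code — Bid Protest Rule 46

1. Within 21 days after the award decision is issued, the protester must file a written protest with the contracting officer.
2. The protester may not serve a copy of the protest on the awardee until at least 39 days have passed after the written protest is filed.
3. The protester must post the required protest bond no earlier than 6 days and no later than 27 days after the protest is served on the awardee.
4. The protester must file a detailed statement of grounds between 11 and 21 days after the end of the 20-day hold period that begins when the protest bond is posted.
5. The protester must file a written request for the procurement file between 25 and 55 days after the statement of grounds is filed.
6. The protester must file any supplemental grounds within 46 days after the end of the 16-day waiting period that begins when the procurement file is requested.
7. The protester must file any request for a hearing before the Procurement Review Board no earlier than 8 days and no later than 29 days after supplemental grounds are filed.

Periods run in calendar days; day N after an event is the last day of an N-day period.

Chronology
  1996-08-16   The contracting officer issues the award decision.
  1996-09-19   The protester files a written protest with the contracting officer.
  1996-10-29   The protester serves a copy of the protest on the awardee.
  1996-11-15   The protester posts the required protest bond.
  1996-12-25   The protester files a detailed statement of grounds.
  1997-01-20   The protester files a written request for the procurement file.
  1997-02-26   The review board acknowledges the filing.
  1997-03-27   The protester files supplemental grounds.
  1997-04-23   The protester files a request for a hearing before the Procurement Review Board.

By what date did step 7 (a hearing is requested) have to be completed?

1997-04-25

Step 7 runs from 1997-03-27, when supplemental grounds are filed. The window is 8–29 days after 1997-03-27; it closes on 1997-04-25.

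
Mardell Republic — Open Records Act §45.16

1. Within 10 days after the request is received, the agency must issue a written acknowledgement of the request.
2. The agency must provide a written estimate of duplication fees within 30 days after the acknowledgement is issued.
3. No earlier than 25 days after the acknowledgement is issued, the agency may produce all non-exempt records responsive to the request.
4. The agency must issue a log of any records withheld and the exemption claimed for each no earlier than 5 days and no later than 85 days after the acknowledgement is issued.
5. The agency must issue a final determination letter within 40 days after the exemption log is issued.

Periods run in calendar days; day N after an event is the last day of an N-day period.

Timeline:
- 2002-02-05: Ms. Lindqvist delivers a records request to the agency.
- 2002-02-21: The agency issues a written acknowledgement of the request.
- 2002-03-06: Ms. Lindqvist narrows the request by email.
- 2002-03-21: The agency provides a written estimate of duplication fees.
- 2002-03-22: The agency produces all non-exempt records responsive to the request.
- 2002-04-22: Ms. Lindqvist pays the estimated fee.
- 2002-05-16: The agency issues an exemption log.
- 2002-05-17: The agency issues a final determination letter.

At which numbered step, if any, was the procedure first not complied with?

Step 1

(1) due by 2002-02-05 + 10 days = 2002-02-15; done 2002-02-21 — 6 days late.
No need to go further; step 1 was not satisfied.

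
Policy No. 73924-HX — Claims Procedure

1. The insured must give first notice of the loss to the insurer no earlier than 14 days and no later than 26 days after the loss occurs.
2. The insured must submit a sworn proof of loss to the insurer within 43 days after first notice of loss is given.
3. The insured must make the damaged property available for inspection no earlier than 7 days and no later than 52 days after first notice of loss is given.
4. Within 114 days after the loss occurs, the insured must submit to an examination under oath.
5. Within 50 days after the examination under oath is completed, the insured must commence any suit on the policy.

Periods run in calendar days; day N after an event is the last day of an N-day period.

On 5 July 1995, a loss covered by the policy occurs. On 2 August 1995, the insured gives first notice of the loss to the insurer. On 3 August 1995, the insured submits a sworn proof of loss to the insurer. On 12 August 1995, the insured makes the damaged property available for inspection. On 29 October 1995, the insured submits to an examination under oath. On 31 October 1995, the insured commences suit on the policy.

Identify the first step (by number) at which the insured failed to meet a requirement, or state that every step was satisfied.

(1) the permitted window runs from 5 July 1995 + 14 = 19 July 1995 to 5 July 1995 + 26 = 31 July 1995; done 2 August 1995 — 2 days after the window closed.

Step 1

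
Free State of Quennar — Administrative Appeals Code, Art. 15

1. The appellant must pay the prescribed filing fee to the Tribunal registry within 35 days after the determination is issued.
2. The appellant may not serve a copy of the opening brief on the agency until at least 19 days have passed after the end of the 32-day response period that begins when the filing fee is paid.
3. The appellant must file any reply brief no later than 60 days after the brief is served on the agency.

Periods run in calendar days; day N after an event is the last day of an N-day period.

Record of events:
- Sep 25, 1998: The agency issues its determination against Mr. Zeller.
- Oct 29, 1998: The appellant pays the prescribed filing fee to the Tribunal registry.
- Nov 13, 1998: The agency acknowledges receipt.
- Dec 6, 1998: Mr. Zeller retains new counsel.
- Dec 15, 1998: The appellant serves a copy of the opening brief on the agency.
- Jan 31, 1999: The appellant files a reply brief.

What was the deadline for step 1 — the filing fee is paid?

Step 1 runs from Sep 25, 1998, when the determination is issued. 35 days after Sep 25, 1998 is Oct 30, 1998.

Oct 30, 1998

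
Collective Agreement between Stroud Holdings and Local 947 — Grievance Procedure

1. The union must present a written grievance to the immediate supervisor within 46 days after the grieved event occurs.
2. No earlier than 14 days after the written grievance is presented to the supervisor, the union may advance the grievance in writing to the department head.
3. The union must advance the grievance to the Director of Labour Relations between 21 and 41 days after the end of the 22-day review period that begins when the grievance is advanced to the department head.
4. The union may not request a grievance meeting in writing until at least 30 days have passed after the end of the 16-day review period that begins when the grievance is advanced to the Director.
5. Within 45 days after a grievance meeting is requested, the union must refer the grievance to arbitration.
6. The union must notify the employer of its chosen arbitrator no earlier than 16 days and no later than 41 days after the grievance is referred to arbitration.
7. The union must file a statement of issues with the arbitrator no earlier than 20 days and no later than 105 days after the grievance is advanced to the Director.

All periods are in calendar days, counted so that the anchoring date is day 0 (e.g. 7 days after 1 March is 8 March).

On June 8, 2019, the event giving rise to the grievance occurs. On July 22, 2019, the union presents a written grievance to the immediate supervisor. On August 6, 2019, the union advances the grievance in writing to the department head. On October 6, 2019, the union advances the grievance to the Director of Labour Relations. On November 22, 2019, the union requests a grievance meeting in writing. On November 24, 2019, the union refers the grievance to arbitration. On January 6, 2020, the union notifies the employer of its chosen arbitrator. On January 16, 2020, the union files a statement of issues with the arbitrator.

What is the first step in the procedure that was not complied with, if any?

Step 6

Step 1: 46 days after June 8, 2019 (when the grieved event occurs) is July 24, 2019; completed July 22, 2019, before the deadline.
Step 2: the earliest permitted date is 14 days after July 22, 2019 (when the written grievance is presented to the supervisor), i.e. August 5, 2019; done August 6, 2019, after the minimum wait.
Step 3: the window is 21–41 days after August 28, 2019 (end of the 22-day review period, which began when the grievance is advanced to the department head on August 6, 2019), so September 18, 2019 through October 8, 2019; done October 6, 2019, which is between those dates.
Step 4: the earliest permitted date is 30 days after October 22, 2019 (end of the 16-day review period, which began when the grievance is advanced to the Director on October 6, 2019), i.e. November 21, 2019; done November 22, 2019 — permitted.
Step 5: 45 days after November 22, 2019 (when a grievance meeting is requested) is January 6, 2020; completed November 24, 2019, before the deadline.
Step 6: the window is 16–41 days after November 24, 2019 (when the grievance is referred to arbitration), so December 10, 2019 through January 4, 2020; done January 6, 2020 — 2 days after the window closed.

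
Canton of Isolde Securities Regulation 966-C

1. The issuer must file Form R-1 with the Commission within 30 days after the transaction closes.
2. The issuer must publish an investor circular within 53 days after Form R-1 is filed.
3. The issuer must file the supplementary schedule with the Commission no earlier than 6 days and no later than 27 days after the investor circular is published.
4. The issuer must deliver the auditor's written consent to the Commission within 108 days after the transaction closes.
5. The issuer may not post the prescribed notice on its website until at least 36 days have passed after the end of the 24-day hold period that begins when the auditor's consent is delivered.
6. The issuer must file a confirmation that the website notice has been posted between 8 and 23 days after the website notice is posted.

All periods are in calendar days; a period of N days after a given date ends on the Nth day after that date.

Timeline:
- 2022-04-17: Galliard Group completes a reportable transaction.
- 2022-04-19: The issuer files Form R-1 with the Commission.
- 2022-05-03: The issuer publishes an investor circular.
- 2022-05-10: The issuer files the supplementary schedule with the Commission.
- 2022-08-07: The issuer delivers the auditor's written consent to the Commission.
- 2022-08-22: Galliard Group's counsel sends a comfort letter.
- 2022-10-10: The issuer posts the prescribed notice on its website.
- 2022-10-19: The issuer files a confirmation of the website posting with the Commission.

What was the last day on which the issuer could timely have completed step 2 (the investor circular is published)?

2022-06-11

Step 2 runs from 2022-04-19, when Form R-1 is filed. 53 days after 2022-04-19 is 2022-06-11.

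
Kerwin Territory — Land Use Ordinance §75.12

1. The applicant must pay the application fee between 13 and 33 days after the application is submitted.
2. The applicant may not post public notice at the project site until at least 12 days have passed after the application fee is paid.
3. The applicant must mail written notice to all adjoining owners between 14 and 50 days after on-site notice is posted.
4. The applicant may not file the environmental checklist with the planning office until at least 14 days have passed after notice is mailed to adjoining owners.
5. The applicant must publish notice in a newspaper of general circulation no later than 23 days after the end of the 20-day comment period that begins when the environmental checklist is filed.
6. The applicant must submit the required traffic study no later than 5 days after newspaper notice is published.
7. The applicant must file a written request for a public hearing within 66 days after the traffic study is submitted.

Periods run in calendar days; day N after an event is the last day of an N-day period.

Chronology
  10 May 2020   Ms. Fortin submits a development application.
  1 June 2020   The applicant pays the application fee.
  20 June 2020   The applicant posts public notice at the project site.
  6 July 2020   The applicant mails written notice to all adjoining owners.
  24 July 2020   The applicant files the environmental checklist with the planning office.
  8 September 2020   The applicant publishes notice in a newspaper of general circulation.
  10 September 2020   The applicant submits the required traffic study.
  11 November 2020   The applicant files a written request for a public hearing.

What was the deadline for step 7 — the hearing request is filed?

Step 7 runs from 10 September 2020, when the traffic study is submitted. 66 days after 10 September 2020 is 15 November 2020.

15 November 2020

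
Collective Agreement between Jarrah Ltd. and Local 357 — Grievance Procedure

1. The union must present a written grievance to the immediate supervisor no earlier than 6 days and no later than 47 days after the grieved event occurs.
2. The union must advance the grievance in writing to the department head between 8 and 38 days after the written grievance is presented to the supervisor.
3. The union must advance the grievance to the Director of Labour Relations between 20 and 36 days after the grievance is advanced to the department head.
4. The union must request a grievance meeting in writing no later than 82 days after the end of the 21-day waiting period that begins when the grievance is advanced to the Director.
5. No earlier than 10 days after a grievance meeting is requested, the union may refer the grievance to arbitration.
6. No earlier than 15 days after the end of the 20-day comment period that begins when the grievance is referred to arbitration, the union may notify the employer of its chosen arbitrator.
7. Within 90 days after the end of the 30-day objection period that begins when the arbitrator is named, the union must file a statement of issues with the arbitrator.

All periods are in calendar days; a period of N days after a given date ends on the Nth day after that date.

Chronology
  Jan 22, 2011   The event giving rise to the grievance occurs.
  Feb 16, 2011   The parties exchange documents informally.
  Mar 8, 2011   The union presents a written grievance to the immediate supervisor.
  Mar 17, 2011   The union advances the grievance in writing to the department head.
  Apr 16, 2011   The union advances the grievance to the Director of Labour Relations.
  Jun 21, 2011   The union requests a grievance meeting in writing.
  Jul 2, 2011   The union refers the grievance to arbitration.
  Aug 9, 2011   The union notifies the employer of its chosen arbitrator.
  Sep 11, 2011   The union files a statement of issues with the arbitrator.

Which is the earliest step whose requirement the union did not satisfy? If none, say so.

Step 1: the window is 6–47 days after Jan 22, 2011 (when the grieved event occurs), so Jan 28, 2011 through Mar 10, 2011; Mar 8, 2011 falls inside that range.
Step 2: the window is 8–38 days after Mar 8, 2011 (when the written grievance is presented to the supervisor), so Mar 16, 2011 through Apr 15, 2011; Mar 17, 2011 falls inside that range.
Step 3: the window is 20–36 days after Mar 17, 2011 (when the grievance is advanced to the department head), so Apr 6, 2011 through Apr 22, 2011; Apr 16, 2011 falls inside that range.
Step 4: 82 days after May 7, 2011 (end of the 21-day waiting period, which began when the grievance is advanced to the Director on Apr 16, 2011) is Jul 28, 2011; Jun 21, 2011 is within that limit.
Step 5: the earliest permitted date is 10 days after Jun 21, 2011 (when a grievance meeting is requested), i.e. Jul 1, 2011; done Jul 2, 2011, after the minimum wait.
Step 6: the earliest permitted date is 15 days after Jul 22, 2011 (end of the 20-day comment period, which began when the grievance is referred to arbitration on Jul 2, 2011), i.e. Aug 6, 2011; done Aug 9, 2011, after the minimum wait.
Step 7: 90 days after Sep 8, 2011 (end of the 30-day objection period, which began when the arbitrator is named on Aug 9, 2011) is Dec 7, 2011; done Sep 11, 2011 — timely.

None — every step was satisfied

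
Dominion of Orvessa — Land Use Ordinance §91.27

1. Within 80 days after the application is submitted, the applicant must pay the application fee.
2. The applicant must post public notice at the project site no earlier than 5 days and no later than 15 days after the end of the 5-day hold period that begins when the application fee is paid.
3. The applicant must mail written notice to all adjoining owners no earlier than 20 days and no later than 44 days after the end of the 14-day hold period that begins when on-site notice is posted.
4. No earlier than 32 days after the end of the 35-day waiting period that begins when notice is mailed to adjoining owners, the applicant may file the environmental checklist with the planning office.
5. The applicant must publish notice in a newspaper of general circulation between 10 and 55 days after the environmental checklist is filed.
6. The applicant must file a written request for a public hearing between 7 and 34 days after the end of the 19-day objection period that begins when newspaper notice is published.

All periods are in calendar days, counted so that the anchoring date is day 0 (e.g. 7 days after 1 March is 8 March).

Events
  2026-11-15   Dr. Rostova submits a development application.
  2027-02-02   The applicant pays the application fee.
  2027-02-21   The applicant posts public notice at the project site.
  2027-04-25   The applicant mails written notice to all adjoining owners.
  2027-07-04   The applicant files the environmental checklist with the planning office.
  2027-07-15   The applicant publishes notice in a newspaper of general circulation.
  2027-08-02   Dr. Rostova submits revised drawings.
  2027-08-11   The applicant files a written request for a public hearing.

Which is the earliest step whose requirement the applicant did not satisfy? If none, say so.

Step 3

Step 1 — counting 80 days from 2026-11-15 (when the application is submitted) gives a deadline of 2027-02-03; completed 2027-02-02, before the deadline.
Step 2 — 5 and 15 days from 2027-02-07 (end of the 5-day hold period, which began when the application fee is paid on 2027-02-02) are 2027-02-12 and 2027-02-22 respectively; done 2027-02-21 — within the window.
Step 3 — 20 and 44 days from 2027-03-07 (end of the 14-day hold period, which began when on-site notice is posted on 2027-02-21) are 2027-03-27 and 2027-04-20 respectively; done 2027-04-25 — 5 days after the window closed.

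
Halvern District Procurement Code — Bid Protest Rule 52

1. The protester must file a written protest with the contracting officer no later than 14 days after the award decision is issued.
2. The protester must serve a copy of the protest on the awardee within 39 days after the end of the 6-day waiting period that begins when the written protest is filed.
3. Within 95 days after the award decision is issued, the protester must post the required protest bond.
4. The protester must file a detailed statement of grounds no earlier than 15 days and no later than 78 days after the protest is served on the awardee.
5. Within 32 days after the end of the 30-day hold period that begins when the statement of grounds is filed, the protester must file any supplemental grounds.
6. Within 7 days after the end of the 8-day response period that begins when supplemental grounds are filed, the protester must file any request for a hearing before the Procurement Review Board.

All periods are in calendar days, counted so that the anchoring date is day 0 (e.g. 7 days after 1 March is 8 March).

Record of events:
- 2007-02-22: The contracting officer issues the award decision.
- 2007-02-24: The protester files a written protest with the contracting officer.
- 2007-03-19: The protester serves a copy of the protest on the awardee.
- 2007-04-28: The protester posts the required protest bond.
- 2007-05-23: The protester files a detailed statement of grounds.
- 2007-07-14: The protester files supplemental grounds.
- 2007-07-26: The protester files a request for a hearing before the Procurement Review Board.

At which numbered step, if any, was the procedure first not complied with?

Step 1 — counting 14 days from 2007-02-22 (when the award decision is issued) gives a deadline of 2007-03-08; done 2007-02-24 — timely.
Step 2 — counting 39 days from 2007-03-02 (end of the 6-day waiting period, which began when the written protest is filed on 2007-02-24) gives a deadline of 2007-04-10; completed 2007-03-19, before the deadline.
Step 3 — counting 95 days from 2007-02-22 (when the award decision is issued) gives a deadline of 2007-05-28; 2007-04-28 is within that limit.
Step 4 — 15 and 78 days from 2007-03-19 (when the protest is served on the awardee) are 2007-04-03 and 2007-06-05 respectively; 2007-05-23 falls inside that range.
Step 5 — counting 32 days from 2007-06-22 (end of the 30-day hold period, which began when the statement of grounds is filed on 2007-05-23) gives a deadline of 2007-07-24; completed 2007-07-14, before the deadline.
Step 6 — counting 7 days from 2007-07-22 (end of the 8-day response period, which began when supplemental grounds are filed on 2007-07-14) gives a deadline of 2007-07-29; completed 2007-07-26, before the deadline.

None — every step was satisfied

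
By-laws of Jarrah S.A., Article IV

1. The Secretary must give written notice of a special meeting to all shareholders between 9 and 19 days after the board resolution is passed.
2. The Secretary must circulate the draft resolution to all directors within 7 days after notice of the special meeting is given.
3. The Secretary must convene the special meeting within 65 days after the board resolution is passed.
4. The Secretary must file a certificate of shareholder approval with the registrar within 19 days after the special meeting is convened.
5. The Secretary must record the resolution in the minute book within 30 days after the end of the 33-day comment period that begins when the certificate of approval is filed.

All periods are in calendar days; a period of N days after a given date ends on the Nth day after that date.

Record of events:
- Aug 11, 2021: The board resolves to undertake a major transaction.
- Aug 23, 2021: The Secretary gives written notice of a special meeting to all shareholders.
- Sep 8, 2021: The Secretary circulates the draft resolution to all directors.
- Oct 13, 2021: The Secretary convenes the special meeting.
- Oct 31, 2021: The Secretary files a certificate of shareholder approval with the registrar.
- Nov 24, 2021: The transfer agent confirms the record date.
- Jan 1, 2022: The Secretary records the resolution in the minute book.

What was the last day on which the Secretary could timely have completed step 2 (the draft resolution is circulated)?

Step 2 runs from Aug 23, 2021, when notice of the special meeting is given. 7 days after Aug 23, 2021 is Aug 30, 2021.

Aug 30, 2021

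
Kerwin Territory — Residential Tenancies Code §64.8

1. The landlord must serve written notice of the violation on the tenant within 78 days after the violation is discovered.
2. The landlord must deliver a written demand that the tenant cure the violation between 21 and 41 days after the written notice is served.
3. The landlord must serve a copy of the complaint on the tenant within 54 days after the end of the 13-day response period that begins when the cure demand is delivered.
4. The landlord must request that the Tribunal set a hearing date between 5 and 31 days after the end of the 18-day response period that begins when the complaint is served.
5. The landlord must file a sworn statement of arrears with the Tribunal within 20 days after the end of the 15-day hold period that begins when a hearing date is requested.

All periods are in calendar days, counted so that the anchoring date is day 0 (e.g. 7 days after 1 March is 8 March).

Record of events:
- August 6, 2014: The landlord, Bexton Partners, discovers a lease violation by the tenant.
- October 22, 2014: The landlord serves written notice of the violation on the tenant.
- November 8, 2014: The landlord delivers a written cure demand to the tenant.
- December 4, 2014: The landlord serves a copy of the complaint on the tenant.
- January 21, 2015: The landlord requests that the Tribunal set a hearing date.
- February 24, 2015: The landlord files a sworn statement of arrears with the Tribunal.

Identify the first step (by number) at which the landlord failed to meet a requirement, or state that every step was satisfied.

Step 1 — counting 78 days from August 6, 2014 (when the violation is discovered) gives a deadline of October 23, 2014; done October 22, 2014 — timely.
Step 2 — 21 and 41 days from October 22, 2014 (when the written notice is served) are November 12, 2014 and December 2, 2014 respectively; done November 8, 2014 — 4 days before the window opened.

Step 2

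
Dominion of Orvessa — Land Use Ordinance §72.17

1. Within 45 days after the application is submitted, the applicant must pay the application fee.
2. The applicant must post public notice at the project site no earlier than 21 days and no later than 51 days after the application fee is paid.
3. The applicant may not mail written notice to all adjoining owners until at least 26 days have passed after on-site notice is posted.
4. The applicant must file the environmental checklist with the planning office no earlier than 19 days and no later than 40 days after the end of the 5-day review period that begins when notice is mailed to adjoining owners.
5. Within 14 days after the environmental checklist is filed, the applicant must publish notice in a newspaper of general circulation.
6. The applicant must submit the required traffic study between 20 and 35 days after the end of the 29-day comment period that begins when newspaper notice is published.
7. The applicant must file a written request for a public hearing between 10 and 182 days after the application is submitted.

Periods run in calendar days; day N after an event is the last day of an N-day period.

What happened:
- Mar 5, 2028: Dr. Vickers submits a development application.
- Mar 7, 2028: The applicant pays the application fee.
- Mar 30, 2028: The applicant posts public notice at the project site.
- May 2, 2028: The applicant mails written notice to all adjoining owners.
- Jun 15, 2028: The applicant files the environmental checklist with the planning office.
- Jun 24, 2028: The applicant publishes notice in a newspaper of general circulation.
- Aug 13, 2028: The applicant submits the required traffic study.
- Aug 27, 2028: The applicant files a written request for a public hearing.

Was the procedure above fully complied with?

Step 1: 45 days after Mar 5, 2028 (when the application is submitted) is Apr 19, 2028; completed Mar 7, 2028, before the deadline.
Step 2: the window is 21–51 days after Mar 7, 2028 (when the application fee is paid), so Mar 28, 2028 through Apr 27, 2028; done Mar 30, 2028 — within the window.
Step 3: the earliest permitted date is 26 days after Mar 30, 2028 (when on-site notice is posted), i.e. Apr 25, 2028; done May 2, 2028, after the minimum wait.
Step 4: the window is 19–40 days after May 7, 2028 (end of the 5-day review period, which began when notice is mailed to adjoining owners on May 2, 2028), so May 26, 2028 through Jun 16, 2028; Jun 15, 2028 falls inside that range.
Step 5: 14 days after Jun 15, 2028 (when the environmental checklist is filed) is Jun 29, 2028; completed Jun 24, 2028, before the deadline.
Step 6: the window is 20–35 days after Jul 23, 2028 (end of the 29-day comment period, which began when newspaper notice is published on Jun 24, 2028), so Aug 12, 2028 through Aug 27, 2028; done Aug 13, 2028 — within the window.
Step 7: the window is 10–182 days after Mar 5, 2028 (when the application is submitted), so Mar 15, 2028 through Sep 3, 2028; Aug 27, 2028 falls inside that range.

Yes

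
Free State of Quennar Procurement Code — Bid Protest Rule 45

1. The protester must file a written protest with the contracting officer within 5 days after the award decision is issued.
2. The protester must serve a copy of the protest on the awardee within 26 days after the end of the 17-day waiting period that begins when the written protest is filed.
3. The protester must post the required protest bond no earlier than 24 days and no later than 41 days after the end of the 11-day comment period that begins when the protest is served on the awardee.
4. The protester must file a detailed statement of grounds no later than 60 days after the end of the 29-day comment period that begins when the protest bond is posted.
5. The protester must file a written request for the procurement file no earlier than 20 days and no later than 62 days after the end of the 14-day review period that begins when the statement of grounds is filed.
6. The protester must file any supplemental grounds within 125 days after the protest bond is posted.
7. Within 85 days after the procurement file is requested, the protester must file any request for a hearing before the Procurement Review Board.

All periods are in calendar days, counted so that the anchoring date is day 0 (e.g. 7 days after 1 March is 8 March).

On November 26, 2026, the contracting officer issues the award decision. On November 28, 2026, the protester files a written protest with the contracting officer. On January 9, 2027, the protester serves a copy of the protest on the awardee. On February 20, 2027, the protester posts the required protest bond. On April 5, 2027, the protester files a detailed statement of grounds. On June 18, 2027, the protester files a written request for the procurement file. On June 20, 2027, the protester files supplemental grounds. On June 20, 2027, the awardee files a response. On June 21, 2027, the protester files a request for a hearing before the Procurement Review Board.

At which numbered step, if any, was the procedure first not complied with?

(1) due by November 26, 2026 + 5 days = December 1, 2026; done November 28, 2026 — timely.
(2) due by December 15, 2026 + 26 days = January 10, 2027; completed January 9, 2027, before the deadline.
(3) the permitted window runs from January 20, 2027 + 24 = February 13, 2027 to January 20, 2027 + 41 = March 2, 2027; February 20, 2027 falls inside that range.
(4) due by March 21, 2027 + 60 days = May 20, 2027; completed April 5, 2027, before the deadline.
(5) the permitted window runs from April 19, 2027 + 20 = May 9, 2027 to April 19, 2027 + 62 = June 20, 2027; done June 18, 2027 — within the window.
(6) due by February 20, 2027 + 125 days = June 25, 2027; June 20, 2027 is within that limit.
(7) due by June 18, 2027 + 85 days = September 11, 2027; June 21, 2027 is within that limit.

None — every step was satisfied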